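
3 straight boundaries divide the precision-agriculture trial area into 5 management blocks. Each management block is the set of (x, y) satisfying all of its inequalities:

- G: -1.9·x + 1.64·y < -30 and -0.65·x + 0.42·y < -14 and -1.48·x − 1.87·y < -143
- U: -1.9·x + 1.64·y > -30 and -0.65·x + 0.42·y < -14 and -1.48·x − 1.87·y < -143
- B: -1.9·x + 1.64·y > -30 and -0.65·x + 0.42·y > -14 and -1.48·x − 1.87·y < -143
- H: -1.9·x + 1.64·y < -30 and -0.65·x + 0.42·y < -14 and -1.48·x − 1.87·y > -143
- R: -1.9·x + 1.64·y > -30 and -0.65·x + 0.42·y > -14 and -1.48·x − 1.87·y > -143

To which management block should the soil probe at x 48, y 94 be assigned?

B

-1.9·48 + 1.64·94 = 62.960, which is > -30
-0.65·48 + 0.42·94 = 8.280, which is > -14
-1.48·48 − 1.87·94 = -246.820, which is < -143
This sign pattern matches B.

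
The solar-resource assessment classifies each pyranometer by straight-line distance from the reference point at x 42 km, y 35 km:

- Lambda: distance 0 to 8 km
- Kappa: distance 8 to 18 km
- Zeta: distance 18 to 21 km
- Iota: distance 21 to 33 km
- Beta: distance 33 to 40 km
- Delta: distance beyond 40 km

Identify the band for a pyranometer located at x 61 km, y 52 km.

Iota

Distance = √((61−42)² + (52−35)²) = √(361.000 + 289.000) = 25.495 km.
21 ≤ 25.495 < 33 → Iota.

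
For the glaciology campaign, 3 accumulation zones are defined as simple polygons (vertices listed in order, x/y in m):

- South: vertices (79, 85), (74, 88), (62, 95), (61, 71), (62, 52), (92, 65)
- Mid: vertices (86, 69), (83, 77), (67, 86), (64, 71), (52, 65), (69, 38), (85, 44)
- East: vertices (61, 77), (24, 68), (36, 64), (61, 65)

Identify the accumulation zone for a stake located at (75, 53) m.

Cast a ray rightward from (75, 53). For each polygon, the edges (by vertex number in listed order) whose endpoints lie on opposite sides of y = 53, where each meets that height, and whether that is right or left of the point:
South: 4–5 at x≈61.9 (left), 5–6 at x≈64.3 (left) → 0 crossings.
Mid: 5–6 at x≈59.6 (left), 7–1 at x≈85.4 (right) → 1 crossing.
East: no edge straddles that height → 0 crossings.
Only Mid has an odd count, so the point is inside Mid.

Mid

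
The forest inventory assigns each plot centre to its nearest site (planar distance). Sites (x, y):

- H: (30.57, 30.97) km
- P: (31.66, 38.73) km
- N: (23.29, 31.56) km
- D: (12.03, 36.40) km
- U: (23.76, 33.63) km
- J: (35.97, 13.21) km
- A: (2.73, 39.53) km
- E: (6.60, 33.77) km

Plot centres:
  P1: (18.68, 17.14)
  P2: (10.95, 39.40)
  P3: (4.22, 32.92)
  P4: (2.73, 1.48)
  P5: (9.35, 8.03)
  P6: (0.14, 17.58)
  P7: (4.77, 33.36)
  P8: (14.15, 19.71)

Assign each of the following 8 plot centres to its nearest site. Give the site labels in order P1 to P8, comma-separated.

N, D, E, E, E, E, E, N

P1 → N (d²=229.19)
P2 → D (d²=10.17)
P3 → E (d²=6.39)
P4 → E (d²=1057.62)
P5 → E (d²=670.11)
P6 → E (d²=303.85)
P7 → E (d²=3.52)
P8 → N (d²=223.96)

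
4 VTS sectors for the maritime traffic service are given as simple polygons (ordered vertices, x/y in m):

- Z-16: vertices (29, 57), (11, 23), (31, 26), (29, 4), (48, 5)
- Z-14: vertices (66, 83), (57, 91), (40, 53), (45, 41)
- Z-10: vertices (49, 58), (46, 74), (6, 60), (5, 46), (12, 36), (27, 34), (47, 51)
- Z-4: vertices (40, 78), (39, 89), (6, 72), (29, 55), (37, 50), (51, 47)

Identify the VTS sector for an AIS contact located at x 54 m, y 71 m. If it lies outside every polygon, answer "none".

Z-14

Cast a ray rightward from (54, 71). For each polygon, the edges (by vertex number in listed order) whose endpoints lie on opposite sides of y = 71, where each meets that height, and whether that is right or left of the point:
Z-16: no edge straddles that height → 0 crossings.
Z-14: 2–3 at x≈48.1 (left), 4–1 at x≈60.0 (right) → 1 crossing.
Z-10: 1–2 at x≈46.6 (left), 2–3 at x≈37.4 (left) → 0 crossings.
Z-4: 3–4 at x≈7.4 (left), 6–1 at x≈42.5 (left) → 0 crossings.
Only Z-14 has an odd count, so the point is inside Z-14.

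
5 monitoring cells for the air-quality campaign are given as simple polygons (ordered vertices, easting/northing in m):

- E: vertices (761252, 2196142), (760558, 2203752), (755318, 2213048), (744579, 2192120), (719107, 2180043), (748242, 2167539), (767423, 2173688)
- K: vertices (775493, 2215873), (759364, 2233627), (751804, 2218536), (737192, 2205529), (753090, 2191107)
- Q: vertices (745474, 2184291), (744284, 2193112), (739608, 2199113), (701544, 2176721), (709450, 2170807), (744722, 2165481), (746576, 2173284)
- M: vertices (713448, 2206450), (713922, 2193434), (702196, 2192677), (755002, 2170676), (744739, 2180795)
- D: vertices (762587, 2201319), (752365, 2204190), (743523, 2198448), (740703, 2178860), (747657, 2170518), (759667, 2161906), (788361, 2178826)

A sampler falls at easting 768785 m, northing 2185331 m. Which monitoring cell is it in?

D

Cast a ray rightward from (768785, 2185331). For each polygon, the edges (by vertex number in listed order) whose endpoints lie on opposite sides of northing = 2185331, where each meets that height, and whether that is right or left of the point:
E: 4–5 at easting≈730260.1 (left), 7–1 at easting≈764223.2 (left) → 0 crossings.
K: no edge straddles that height → 0 crossings.
Q: 1–2 at easting≈745333.7 (left), 3–4 at easting≈716180.1 (left) → 0 crossings.
M: 3–4 at easting≈719827.6 (left), 5–1 at easting≈739206.5 (left) → 0 crossings.
D: 3–4 at easting≈741634.6 (left), 7–1 at easting≈780907.1 (right) → 1 crossing.
Only D has an odd count, so the point is inside D.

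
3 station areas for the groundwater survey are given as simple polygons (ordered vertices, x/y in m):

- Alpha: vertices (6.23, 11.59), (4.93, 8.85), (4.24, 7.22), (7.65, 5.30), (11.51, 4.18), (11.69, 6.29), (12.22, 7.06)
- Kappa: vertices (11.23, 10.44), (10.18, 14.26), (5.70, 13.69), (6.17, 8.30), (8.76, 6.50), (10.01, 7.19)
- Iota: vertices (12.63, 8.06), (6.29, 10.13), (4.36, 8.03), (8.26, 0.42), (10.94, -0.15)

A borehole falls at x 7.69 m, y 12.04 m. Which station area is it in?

Cast a ray rightward from (7.69, 12.04). For each polygon, the edges (by vertex number in listed order) whose endpoints lie on opposite sides of y = 12.04, where each meets that height, and whether that is right or left of the point:
Alpha: no edge straddles that height → 0 crossings.
Kappa: 1–2 at x≈10.790 (right), 3–4 at x≈5.844 (left) → 1 crossing.
Iota: no edge straddles that height → 0 crossings.
Only Kappa has an odd count, so the point is inside Kappa.

Kappa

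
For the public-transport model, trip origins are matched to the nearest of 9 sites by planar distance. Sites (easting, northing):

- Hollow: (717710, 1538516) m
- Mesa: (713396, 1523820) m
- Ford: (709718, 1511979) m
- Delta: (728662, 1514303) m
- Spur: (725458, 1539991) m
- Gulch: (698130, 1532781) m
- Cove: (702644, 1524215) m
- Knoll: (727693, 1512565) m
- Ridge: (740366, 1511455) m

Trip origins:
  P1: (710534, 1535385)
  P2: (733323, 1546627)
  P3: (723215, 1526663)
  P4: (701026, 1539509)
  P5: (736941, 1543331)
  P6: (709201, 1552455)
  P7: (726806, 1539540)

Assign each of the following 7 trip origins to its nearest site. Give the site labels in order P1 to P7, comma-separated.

Hollow, Spur, Mesa, Gulch, Spur, Hollow, Spur

P1 → Hollow (d²=61298137.00)
P2 → Spur (d²=105894721.00)
P3 → Mesa (d²=104495410.00)
P4 → Gulch (d²=53652800.00)
P5 → Spur (d²=143014889.00)
P6 → Hollow (d²=266698802.00)
P7 → Spur (d²=2020505.00)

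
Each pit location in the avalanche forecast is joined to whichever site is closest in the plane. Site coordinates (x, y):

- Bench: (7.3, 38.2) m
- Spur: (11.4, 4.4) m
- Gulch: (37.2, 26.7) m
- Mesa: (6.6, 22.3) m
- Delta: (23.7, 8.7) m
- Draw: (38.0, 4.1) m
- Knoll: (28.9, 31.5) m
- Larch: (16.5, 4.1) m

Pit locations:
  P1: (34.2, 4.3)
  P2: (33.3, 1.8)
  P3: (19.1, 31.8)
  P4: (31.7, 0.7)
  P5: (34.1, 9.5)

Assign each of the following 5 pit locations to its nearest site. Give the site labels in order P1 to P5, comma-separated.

P1 → Draw (d²=14.48)
P2 → Draw (d²=27.38)
P3 → Knoll (d²=96.13)
P4 → Draw (d²=51.25)
P5 → Draw (d²=44.37)

Draw, Draw, Knoll, Draw, Draw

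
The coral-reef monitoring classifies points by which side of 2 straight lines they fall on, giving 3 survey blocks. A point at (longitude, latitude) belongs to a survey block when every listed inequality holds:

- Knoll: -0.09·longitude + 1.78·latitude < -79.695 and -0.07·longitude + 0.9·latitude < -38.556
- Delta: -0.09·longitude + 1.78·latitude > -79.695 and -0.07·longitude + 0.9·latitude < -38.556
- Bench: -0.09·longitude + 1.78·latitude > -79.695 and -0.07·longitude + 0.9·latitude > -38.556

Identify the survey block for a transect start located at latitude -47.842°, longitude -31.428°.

-0.09·-31.428 + 1.78·-47.842 = -82.330, which is < -79.695
-0.07·-31.428 + 0.9·-47.842 = -40.858, which is < -38.556
This sign pattern matches Knoll.

Knoll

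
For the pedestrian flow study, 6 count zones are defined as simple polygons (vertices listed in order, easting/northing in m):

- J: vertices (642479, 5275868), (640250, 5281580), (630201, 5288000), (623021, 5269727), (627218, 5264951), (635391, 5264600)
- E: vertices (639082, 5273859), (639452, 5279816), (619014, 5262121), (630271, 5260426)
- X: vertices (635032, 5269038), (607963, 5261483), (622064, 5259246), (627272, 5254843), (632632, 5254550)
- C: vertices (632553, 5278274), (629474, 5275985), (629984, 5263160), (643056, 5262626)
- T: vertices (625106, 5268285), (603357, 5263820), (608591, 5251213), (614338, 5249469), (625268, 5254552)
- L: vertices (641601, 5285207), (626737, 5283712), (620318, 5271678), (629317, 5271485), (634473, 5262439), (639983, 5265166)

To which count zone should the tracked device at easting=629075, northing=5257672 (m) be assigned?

Cast a ray rightward from (629075, 5257672). For each polygon, the edges (by vertex number in listed order) whose endpoints lie on opposite sides of northing = 5257672, where each meets that height, and whether that is right or left of the point:
J: no edge straddles that height → 0 crossings.
E: no edge straddles that height → 0 crossings.
X: 3–4 at easting≈623925.8 (left), 5–1 at easting≈633149.2 (right) → 1 crossing.
C: no edge straddles that height → 0 crossings.
T: 2–3 at easting≈605909.4 (left), 5–1 at easting≈625231.2 (left) → 0 crossings.
L: no edge straddles that height → 0 crossings.
Only X has an odd count, so the point is inside X.

X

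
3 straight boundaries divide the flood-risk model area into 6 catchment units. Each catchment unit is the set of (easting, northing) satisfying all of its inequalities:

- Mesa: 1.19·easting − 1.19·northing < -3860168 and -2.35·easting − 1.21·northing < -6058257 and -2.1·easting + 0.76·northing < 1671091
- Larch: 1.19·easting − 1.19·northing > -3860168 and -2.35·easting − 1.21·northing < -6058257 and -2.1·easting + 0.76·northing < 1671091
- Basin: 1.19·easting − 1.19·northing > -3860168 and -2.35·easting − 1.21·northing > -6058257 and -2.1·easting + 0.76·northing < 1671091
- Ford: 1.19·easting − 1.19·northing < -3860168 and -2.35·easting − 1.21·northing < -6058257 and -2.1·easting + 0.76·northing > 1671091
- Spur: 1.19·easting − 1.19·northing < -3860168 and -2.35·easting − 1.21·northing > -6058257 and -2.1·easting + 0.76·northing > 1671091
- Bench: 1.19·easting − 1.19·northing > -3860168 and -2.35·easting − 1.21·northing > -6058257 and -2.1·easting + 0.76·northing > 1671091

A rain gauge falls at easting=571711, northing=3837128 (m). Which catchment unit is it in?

Spur

1.19·571711 − 1.19·3837128 = -3885846.230, which is < -3860168
-2.35·571711 − 1.21·3837128 = -5986445.730, which is > -6058257
-2.1·571711 + 0.76·3837128 = 1715624.180, which is > 1671091
This sign pattern matches Spur.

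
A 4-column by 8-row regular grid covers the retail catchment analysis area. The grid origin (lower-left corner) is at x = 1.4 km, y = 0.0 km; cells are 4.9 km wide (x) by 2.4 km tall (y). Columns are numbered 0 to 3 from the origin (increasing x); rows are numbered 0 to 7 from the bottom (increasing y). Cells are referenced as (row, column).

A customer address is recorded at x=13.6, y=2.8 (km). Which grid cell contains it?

Column index: ⌊(13.6 − 1.4) / 4.9⌋ = ⌊2.490⌋ = 2
Row offset from origin: ⌊(2.8 − 0.0) / 2.4⌋ = ⌊1.167⌋ = 1 → row 1

(1, 2)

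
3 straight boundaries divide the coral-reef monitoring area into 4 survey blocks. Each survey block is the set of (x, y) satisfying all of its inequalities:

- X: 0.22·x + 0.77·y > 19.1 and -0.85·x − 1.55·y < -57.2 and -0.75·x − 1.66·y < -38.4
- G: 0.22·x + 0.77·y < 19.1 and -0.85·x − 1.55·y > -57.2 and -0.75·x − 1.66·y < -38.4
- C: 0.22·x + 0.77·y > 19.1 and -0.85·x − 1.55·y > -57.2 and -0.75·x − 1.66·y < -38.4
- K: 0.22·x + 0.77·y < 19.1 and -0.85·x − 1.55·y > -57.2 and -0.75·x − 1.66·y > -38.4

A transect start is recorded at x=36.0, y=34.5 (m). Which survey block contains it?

0.22·36.0 + 0.77·34.5 = 34.485, which is > 19.1
-0.85·36.0 − 1.55·34.5 = -84.075, which is < -57.2
-0.75·36.0 − 1.66·34.5 = -84.270, which is < -38.4
This sign pattern matches X.

X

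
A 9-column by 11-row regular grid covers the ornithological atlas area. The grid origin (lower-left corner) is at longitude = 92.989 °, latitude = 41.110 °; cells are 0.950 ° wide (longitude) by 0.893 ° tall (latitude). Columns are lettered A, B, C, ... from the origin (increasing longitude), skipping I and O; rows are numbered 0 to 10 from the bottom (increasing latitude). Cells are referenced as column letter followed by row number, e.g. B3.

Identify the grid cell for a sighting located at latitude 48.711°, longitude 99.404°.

G8

Column index: ⌊(99.404 − 92.989) / 0.950⌋ = ⌊6.753⌋ = 6 → column G
Row offset from origin: ⌊(48.711 − 41.110) / 0.893⌋ = ⌊8.512⌋ = 8 → row 8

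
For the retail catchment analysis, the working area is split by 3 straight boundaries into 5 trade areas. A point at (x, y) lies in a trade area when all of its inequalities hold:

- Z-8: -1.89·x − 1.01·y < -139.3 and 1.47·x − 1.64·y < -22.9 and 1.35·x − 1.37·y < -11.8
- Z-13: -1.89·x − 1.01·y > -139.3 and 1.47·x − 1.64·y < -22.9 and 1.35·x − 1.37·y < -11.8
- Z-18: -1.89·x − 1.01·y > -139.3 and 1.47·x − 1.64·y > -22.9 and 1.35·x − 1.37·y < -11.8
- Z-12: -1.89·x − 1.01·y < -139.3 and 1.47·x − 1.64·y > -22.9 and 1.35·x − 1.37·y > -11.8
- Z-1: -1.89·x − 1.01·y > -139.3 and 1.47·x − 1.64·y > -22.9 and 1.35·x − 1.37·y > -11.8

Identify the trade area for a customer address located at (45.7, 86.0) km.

-1.89·45.7 − 1.01·86.0 = -173.233, which is < -139.3
1.47·45.7 − 1.64·86.0 = -73.861, which is < -22.9
1.35·45.7 − 1.37·86.0 = -56.125, which is < -11.8
This sign pattern matches Z-8.

Z-8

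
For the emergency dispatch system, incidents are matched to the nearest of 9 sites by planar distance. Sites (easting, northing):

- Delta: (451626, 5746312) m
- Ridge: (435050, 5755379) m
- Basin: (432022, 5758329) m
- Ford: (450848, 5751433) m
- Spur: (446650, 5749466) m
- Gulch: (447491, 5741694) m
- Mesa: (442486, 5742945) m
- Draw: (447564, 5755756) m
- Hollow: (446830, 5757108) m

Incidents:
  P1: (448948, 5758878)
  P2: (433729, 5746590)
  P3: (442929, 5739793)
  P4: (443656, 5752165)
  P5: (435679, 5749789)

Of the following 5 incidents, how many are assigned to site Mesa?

1

P1 → Hollow
P2 → Ridge
P3 → Mesa
P4 → Spur
P5 → Ridge
1 of the 5 goes to Mesa.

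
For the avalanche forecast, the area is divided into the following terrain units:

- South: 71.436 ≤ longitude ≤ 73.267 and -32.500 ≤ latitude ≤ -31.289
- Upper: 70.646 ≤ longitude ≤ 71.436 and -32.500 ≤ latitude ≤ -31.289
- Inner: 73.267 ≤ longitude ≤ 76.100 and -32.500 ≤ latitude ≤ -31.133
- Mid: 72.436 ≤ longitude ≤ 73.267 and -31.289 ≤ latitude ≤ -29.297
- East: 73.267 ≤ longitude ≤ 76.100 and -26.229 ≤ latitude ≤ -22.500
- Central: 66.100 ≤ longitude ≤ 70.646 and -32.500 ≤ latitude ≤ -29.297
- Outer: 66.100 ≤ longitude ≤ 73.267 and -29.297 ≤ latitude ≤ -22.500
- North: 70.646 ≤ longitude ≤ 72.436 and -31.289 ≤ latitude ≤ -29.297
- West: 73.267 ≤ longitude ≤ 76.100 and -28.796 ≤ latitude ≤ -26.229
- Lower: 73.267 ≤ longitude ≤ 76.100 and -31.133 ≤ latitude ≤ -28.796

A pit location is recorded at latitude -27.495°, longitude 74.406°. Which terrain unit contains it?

West

The point has longitude = 74.406 and latitude = -27.495.
Only West satisfies 73.267 ≤ longitude ≤ 76.100 and -28.796 ≤ latitude ≤ -26.229.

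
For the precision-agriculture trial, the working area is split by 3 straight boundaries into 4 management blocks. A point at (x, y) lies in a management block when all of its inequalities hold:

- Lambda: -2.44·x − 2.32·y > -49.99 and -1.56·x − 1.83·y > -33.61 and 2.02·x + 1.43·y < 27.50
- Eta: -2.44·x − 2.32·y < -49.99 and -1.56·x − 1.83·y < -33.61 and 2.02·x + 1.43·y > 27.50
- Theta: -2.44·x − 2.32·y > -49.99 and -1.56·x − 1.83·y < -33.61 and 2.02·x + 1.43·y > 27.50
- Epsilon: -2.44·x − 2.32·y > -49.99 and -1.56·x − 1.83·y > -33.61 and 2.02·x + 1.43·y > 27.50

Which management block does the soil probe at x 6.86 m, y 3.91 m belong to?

Lambda

-2.44·6.86 − 2.32·3.91 = -25.810, which is > -49.99
-1.56·6.86 − 1.83·3.91 = -17.857, which is > -33.61
2.02·6.86 + 1.43·3.91 = 19.449, which is < 27.50
This sign pattern matches Lambda.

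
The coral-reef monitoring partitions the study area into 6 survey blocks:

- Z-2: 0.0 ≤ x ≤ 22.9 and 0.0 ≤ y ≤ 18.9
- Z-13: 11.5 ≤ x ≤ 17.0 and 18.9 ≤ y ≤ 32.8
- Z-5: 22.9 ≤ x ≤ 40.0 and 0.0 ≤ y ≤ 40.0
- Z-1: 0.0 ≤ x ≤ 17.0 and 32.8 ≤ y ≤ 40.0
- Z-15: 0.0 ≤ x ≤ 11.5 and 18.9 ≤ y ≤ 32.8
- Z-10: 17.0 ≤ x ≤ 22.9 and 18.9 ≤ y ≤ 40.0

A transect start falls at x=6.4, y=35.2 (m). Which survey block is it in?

Z-1

The point has x = 6.4 and y = 35.2.
Only Z-1 satisfies 0.0 ≤ x ≤ 17.0 and 32.8 ≤ y ≤ 40.0.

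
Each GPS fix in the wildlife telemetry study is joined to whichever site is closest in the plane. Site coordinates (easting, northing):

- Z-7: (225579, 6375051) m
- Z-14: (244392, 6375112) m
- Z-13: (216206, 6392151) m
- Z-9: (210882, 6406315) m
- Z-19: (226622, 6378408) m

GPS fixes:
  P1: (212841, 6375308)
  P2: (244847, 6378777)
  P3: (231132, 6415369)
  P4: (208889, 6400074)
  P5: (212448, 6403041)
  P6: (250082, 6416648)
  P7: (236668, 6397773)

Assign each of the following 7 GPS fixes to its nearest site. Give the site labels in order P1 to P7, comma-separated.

Z-7, Z-14, Z-9, Z-9, Z-9, Z-9, Z-13

P1 → Z-7 (d²=162322693.00)
P2 → Z-14 (d²=13639250.00)
P3 → Z-9 (d²=492037416.00)
P4 → Z-9 (d²=42922130.00)
P5 → Z-9 (d²=13171432.00)
P6 → Z-9 (d²=1643410889.00)
P7 → Z-13 (d²=450300328.00)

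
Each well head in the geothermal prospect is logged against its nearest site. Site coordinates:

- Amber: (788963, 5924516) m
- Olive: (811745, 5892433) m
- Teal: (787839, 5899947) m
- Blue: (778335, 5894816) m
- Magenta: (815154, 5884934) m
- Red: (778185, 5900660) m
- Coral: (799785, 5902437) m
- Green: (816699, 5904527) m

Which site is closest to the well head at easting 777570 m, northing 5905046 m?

Squared distances to each site:
Amber: 508881349.000; Olive: 1327018394.000; Teal: 131452162.000; Blue: 105238125.000; Magenta: 1817049600.000; Red: 19615221.000; Coral: 500313106.000; Green: 1531348002.000.
Minimum at Red.

Red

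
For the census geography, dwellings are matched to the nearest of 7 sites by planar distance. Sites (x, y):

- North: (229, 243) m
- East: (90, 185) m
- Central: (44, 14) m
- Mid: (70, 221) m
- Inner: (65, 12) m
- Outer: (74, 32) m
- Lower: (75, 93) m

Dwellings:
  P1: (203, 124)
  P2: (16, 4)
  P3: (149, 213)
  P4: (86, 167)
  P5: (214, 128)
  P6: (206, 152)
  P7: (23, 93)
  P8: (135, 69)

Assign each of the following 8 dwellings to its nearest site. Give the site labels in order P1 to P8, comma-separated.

North, Central, East, East, North, North, Lower, Lower

P1 → North (d²=14837.00)
P2 → Central (d²=884.00)
P3 → East (d²=4265.00)
P4 → East (d²=340.00)
P5 → North (d²=13450.00)
P6 → North (d²=8810.00)
P7 → Lower (d²=2704.00)
P8 → Lower (d²=4176.00)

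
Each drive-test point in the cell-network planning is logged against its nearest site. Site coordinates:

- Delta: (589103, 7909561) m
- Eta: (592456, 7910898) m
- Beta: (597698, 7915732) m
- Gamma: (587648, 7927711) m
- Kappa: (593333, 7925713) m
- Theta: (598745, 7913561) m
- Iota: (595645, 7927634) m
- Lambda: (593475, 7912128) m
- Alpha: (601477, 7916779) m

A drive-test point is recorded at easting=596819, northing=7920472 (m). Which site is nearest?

Squared distances to each site:
Delta: 178586577.000; Eta: 110697245.000; Beta: 23240241.000; Gamma: 136510362.000; Kappa: 39620277.000; Theta: 51471397.000; Iota: 52672520.000; Lambda: 80804672.000; Alpha: 35335213.000.
Minimum at Beta.

Beta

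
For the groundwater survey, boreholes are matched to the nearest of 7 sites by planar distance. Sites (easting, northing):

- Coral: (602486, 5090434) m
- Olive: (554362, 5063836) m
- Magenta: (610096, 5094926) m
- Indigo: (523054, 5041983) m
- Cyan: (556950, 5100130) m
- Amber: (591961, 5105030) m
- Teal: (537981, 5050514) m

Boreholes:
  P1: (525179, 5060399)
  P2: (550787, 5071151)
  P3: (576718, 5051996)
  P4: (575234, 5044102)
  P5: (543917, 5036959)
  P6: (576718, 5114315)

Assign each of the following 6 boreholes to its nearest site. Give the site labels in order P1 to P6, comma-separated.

Teal, Olive, Olive, Olive, Teal, Amber

P1 → Teal (d²=261604429.00)
P2 → Olive (d²=66289850.00)
P3 → Olive (d²=639976336.00)
P4 → Olive (d²=825071140.00)
P5 → Teal (d²=218974121.00)
P6 → Amber (d²=318560274.00)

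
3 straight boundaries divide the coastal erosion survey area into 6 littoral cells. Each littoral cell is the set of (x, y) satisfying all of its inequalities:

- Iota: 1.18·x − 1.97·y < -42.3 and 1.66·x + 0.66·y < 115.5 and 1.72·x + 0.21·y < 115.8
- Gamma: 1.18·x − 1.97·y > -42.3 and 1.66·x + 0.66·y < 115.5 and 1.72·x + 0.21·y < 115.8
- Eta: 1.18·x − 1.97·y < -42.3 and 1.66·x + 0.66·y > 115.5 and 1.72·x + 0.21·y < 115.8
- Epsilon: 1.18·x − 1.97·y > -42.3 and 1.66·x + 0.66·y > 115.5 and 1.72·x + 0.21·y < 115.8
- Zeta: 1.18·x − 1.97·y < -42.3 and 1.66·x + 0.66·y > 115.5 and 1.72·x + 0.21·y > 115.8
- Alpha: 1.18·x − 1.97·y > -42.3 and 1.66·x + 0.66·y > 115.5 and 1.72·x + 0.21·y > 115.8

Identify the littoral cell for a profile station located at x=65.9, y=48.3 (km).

Alpha

1.18·65.9 − 1.97·48.3 = -17.389, which is > -42.3
1.66·65.9 + 0.66·48.3 = 141.272, which is > 115.5
1.72·65.9 + 0.21·48.3 = 123.491, which is > 115.8
This sign pattern matches Alpha.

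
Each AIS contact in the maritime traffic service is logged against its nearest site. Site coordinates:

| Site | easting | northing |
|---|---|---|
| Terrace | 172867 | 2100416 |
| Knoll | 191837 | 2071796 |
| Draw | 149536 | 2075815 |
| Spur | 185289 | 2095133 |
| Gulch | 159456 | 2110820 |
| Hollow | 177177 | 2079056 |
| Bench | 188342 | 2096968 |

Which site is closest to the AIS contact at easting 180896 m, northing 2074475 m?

Squared distances to each site:
Terrace: 737400322.000; Knoll: 126882522.000; Draw: 985245200.000; Spur: 446051413.000; Gulch: 1780632625.000; Hollow: 34816522.000; Bench: 561377965.000.
Minimum at Hollow.

Hollow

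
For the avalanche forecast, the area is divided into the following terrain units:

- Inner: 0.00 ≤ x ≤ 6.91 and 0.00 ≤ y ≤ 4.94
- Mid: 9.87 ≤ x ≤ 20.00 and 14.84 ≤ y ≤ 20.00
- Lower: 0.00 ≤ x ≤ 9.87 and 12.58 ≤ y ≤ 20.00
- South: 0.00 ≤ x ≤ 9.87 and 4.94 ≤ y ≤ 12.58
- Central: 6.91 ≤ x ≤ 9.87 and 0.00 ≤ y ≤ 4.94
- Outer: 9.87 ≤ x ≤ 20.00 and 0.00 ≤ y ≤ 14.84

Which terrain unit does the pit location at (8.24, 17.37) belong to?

The point has x = 8.24 and y = 17.37.
Only Lower satisfies 0.00 ≤ x ≤ 9.87 and 12.58 ≤ y ≤ 20.00.

Lower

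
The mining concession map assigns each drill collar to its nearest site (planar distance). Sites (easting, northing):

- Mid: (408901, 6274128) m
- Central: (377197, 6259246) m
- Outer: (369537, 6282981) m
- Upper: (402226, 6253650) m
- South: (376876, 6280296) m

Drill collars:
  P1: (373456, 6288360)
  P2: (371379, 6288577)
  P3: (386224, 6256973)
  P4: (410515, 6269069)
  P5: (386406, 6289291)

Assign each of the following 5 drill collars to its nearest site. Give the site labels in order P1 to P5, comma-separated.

P1 → Outer (d²=44292202.00)
P2 → Outer (d²=34708180.00)
P3 → Central (d²=86653258.00)
P4 → Mid (d²=28198477.00)
P5 → South (d²=171730925.00)

Outer, Outer, Central, Mid, South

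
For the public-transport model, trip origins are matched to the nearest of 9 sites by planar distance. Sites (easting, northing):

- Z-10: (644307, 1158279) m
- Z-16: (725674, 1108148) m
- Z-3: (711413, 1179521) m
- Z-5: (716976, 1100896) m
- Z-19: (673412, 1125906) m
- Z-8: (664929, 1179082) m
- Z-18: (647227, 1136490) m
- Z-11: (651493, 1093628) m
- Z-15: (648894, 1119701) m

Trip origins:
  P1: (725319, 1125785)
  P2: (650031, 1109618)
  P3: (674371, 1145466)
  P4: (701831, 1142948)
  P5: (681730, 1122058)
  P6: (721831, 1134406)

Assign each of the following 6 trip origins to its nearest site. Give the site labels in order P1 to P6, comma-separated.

P1 → Z-16 (d²=311189794.00)
P2 → Z-15 (d²=102959658.00)
P3 → Z-19 (d²=383513281.00)
P4 → Z-19 (d²=1098069325.00)
P5 → Z-19 (d²=83996228.00)
P6 → Z-16 (d²=704251213.00)

Z-16, Z-15, Z-19, Z-19, Z-19, Z-16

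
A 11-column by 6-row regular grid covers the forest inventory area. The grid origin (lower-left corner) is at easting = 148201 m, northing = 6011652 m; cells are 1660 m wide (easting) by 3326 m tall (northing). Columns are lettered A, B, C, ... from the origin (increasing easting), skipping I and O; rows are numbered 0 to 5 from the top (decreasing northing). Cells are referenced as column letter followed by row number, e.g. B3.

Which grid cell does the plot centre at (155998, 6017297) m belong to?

E4

Column index: ⌊(155998 − 148201) / 1660⌋ = ⌊4.697⌋ = 4 → column E
Row offset from origin: ⌊(6017297 − 6011652) / 3326⌋ = ⌊1.697⌋ = 1 → row 4 (counted from top)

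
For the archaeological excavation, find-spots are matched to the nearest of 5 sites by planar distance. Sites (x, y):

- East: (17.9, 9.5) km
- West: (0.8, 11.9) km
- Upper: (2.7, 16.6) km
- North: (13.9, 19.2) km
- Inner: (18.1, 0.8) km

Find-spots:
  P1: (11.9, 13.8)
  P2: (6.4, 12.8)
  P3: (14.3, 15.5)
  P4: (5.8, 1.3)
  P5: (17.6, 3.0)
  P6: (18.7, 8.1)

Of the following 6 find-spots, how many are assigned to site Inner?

P1 → North
P2 → Upper
P3 → North
P4 → West
P5 → Inner
P6 → East
1 of the 6 goes to Inner.

1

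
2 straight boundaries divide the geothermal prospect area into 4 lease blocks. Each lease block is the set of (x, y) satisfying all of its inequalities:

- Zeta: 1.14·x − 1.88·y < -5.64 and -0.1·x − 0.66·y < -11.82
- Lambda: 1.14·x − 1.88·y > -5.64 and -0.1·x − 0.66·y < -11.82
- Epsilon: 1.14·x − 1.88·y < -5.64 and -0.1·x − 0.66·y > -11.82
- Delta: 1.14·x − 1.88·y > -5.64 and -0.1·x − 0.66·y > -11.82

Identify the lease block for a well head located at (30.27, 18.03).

1.14·30.27 − 1.88·18.03 = 0.611, which is > -5.64
-0.1·30.27 − 0.66·18.03 = -14.927, which is < -11.82
This sign pattern matches Lambda.

Lambda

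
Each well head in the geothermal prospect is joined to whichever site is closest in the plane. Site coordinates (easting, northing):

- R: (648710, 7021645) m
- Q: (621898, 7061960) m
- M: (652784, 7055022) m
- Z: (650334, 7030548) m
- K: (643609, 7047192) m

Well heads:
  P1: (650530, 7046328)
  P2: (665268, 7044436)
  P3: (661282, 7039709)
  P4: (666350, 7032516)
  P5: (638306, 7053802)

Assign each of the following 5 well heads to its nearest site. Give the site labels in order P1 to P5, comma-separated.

P1 → K (d²=48646737.00)
P2 → M (d²=267913652.00)
P3 → Z (d²=203782625.00)
P4 → Z (d²=260385280.00)
P5 → K (d²=71813909.00)

K, M, Z, Z, K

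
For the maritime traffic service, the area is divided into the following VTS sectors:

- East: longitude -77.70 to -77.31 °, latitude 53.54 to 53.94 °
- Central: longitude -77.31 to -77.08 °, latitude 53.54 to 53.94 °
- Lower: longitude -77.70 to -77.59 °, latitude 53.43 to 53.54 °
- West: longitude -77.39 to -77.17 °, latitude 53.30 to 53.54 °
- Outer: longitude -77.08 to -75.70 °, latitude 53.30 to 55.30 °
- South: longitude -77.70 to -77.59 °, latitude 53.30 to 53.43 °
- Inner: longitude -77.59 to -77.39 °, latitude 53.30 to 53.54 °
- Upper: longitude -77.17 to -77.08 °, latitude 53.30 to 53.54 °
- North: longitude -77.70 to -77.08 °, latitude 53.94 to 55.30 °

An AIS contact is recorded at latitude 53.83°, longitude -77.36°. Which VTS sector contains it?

East

The point has longitude = -77.36 and latitude = 53.83.
Only East satisfies -77.70 ≤ longitude ≤ -77.31 and 53.54 ≤ latitude ≤ 53.94.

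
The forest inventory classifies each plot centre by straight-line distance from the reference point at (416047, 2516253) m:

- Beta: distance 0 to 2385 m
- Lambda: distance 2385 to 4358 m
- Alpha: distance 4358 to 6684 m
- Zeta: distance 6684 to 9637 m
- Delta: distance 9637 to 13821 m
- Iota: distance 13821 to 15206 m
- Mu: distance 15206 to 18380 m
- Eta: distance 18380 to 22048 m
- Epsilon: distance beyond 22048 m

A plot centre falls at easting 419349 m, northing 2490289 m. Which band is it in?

Distance = √((419349−416047)² + (2490289−2516253)²) = √(10903204.000 + 674129296.000) = 26173.126 m.
22048 ≤ 26173.126 < ∞ → Epsilon.

Epsilon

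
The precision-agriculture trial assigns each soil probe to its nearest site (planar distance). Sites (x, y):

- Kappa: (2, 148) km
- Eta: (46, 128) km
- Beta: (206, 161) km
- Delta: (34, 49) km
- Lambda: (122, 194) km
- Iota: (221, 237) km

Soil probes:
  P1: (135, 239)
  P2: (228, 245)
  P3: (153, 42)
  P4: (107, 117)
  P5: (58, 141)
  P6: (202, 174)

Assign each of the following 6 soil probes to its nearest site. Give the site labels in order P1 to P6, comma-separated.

Lambda, Iota, Delta, Eta, Eta, Beta

P1 → Lambda (d²=2194.00)
P2 → Iota (d²=113.00)
P3 → Delta (d²=14210.00)
P4 → Eta (d²=3842.00)
P5 → Eta (d²=313.00)
P6 → Beta (d²=185.00)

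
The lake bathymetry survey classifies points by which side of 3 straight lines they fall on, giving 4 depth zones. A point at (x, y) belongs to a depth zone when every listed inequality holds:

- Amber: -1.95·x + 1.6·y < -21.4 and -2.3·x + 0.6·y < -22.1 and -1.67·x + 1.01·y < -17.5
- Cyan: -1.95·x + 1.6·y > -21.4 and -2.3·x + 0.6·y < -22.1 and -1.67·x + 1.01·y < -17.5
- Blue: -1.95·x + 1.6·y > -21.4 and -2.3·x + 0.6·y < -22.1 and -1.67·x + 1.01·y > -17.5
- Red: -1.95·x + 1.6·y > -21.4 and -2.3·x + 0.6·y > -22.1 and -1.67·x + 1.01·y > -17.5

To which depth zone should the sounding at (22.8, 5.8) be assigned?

-1.95·22.8 + 1.6·5.8 = -35.180, which is < -21.4
-2.3·22.8 + 0.6·5.8 = -48.960, which is < -22.1
-1.67·22.8 + 1.01·5.8 = -32.218, which is < -17.5
This sign pattern matches Amber.

Amber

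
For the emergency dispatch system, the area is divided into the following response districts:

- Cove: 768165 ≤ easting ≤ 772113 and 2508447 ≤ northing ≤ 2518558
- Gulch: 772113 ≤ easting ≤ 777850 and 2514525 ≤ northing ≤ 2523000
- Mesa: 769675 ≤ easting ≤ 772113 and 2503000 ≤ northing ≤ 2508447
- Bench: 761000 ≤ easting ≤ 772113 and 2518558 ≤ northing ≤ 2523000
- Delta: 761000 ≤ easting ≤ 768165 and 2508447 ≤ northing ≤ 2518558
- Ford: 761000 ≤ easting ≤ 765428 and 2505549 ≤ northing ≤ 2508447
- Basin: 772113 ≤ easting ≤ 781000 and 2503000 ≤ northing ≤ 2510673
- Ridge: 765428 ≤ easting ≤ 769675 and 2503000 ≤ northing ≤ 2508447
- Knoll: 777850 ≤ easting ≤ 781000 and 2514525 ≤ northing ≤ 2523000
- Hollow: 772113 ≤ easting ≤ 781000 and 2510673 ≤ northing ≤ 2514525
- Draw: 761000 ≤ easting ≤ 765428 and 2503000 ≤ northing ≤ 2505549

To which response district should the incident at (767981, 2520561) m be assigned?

Bench

The point has easting = 767981 and northing = 2520561.
Only Bench satisfies 761000 ≤ easting ≤ 772113 and 2518558 ≤ northing ≤ 2523000.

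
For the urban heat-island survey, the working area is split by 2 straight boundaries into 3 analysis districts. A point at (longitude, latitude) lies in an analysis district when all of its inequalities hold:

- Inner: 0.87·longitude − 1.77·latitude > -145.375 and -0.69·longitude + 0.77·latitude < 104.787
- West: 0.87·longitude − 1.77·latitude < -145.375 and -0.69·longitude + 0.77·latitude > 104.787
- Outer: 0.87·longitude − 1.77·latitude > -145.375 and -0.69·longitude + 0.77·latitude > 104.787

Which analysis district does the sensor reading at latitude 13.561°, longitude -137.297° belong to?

Outer

0.87·-137.297 − 1.77·13.561 = -143.451, which is > -145.375
-0.69·-137.297 + 0.77·13.561 = 105.177, which is > 104.787
This sign pattern matches Outer.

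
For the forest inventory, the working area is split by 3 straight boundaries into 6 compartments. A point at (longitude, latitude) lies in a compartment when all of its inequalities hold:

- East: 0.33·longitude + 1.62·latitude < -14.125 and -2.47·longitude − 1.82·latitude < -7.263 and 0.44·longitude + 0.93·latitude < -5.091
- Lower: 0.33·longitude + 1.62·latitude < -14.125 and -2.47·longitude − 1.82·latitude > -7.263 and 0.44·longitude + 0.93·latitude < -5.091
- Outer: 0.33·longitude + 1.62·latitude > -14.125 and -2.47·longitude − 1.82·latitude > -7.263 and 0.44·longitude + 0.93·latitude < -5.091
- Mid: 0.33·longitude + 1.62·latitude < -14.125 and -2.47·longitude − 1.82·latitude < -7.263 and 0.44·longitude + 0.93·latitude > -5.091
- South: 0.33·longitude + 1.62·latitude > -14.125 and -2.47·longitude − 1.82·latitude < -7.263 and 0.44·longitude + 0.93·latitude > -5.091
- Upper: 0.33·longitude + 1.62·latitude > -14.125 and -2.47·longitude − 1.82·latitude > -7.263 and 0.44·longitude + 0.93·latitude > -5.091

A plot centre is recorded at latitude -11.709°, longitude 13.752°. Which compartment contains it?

0.33·13.752 + 1.62·-11.709 = -14.430, which is < -14.125
-2.47·13.752 − 1.82·-11.709 = -12.657, which is < -7.263
0.44·13.752 + 0.93·-11.709 = -4.838, which is > -5.091
This sign pattern matches Mid.

Mid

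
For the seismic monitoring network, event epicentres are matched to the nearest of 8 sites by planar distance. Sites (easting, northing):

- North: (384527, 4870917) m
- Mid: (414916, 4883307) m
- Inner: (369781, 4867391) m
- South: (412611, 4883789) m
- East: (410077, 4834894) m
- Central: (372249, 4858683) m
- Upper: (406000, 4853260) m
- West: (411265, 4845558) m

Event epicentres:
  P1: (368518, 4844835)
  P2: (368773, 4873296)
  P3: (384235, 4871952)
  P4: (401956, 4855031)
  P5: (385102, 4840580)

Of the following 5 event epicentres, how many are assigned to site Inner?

P1 → Central
P2 → Inner
P3 → North
P4 → Upper
P5 → Central
1 of the 5 goes to Inner.

1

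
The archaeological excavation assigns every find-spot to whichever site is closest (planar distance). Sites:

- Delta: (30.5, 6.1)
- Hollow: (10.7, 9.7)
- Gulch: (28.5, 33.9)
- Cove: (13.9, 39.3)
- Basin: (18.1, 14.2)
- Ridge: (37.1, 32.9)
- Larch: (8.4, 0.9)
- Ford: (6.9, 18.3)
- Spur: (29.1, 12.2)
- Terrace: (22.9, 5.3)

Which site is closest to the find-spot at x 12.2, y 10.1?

Hollow

Squared distances to each site:
Delta: 350.890; Hollow: 2.410; Gulch: 832.130; Cove: 855.530; Basin: 51.620; Ridge: 1139.850; Larch: 99.080; Ford: 95.330; Spur: 290.020; Terrace: 137.530.
Minimum at Hollow.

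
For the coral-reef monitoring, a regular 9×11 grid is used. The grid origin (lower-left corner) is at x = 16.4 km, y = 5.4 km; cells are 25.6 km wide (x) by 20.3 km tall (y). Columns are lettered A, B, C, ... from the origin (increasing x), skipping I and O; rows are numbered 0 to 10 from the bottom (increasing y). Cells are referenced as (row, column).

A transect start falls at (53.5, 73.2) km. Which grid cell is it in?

(3, B)

Column index: ⌊(53.5 − 16.4) / 25.6⌋ = ⌊1.449⌋ = 1 → column B
Row offset from origin: ⌊(73.2 − 5.4) / 20.3⌋ = ⌊3.340⌋ = 3 → row 3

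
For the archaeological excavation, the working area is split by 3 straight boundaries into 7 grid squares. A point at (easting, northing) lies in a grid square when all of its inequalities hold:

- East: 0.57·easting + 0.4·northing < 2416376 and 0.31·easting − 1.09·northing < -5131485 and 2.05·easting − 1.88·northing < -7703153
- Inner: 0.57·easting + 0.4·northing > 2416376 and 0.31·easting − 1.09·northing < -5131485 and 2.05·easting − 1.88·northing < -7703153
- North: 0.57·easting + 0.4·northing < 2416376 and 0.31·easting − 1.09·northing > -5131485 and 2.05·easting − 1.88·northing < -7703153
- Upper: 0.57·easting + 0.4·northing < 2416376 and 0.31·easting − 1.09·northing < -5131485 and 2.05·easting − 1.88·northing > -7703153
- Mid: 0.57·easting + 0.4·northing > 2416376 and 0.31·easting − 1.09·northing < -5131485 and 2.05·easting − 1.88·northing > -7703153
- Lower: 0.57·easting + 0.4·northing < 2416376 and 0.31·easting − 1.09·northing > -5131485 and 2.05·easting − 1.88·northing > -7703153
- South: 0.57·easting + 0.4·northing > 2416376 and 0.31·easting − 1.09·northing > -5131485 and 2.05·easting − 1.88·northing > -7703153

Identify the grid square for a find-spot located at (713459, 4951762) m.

East

0.57·713459 + 0.4·4951762 = 2387376.430, which is < 2416376
0.31·713459 − 1.09·4951762 = -5176248.290, which is < -5131485
2.05·713459 − 1.88·4951762 = -7846721.610, which is < -7703153
This sign pattern matches East.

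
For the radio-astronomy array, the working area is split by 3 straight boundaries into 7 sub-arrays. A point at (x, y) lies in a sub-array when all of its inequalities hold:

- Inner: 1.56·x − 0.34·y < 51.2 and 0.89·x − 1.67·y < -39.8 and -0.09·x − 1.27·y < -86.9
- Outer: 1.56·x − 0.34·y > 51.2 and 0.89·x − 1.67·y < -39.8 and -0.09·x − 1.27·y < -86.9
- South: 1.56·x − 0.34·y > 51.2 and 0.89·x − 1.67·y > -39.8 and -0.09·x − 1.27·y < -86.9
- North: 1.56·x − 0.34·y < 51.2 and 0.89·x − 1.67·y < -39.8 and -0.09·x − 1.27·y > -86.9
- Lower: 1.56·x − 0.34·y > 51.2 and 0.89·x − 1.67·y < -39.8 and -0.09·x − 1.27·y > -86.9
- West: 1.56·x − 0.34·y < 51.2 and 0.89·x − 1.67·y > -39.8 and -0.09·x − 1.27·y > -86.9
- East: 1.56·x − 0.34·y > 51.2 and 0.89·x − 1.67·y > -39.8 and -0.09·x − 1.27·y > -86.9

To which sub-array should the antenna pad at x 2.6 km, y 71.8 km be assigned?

Inner

1.56·2.6 − 0.34·71.8 = -20.356, which is < 51.2
0.89·2.6 − 1.67·71.8 = -117.592, which is < -39.8
-0.09·2.6 − 1.27·71.8 = -91.420, which is < -86.9
This sign pattern matches Inner.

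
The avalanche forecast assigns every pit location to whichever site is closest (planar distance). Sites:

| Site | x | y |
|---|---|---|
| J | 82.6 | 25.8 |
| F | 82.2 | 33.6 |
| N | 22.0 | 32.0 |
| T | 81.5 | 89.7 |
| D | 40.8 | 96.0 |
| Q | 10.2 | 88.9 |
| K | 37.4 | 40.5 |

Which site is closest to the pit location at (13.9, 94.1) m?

Squared distances to each site:
J: 9384.580; F: 8325.140; N: 3922.020; T: 4589.120; D: 727.220; Q: 40.730; K: 3425.210.
Minimum at Q.

Q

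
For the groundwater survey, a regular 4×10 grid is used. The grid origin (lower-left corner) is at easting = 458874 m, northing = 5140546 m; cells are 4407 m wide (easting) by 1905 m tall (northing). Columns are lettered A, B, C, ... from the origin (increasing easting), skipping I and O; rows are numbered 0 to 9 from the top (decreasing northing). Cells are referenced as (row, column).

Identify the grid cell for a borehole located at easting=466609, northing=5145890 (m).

(7, B)

Column index: ⌊(466609 − 458874) / 4407⌋ = ⌊1.755⌋ = 1 → column B
Row offset from origin: ⌊(5145890 − 5140546) / 1905⌋ = ⌊2.805⌋ = 2 → row 7 (counted from top)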